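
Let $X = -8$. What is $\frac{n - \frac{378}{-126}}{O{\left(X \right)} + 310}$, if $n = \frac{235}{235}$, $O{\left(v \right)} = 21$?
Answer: $\frac{4}{331} \approx 0.012085$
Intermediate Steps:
$n = 1$ ($n = 235 \cdot \frac{1}{235} = 1$)
$\frac{n - \frac{378}{-126}}{O{\left(X \right)} + 310} = \frac{1 - \frac{378}{-126}}{21 + 310} = \frac{1 - -3}{331} = \left(1 + 3\right) \frac{1}{331} = 4 \cdot \frac{1}{331} = \frac{4}{331}$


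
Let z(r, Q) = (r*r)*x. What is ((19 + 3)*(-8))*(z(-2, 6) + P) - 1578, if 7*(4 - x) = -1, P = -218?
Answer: 237114/7 ≈ 33873.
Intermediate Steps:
x = 29/7 (x = 4 - ⅐*(-1) = 4 + ⅐ = 29/7 ≈ 4.1429)
z(r, Q) = 29*r²/7 (z(r, Q) = (r*r)*(29/7) = r²*(29/7) = 29*r²/7)
((19 + 3)*(-8))*(z(-2, 6) + P) - 1578 = ((19 + 3)*(-8))*((29/7)*(-2)² - 218) - 1578 = (22*(-8))*((29/7)*4 - 218) - 1578 = -176*(116/7 - 218) - 1578 = -176*(-1410/7) - 1578 = 248160/7 - 1578 = 237114/7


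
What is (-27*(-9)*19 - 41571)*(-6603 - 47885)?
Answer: 2013549552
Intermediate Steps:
(-27*(-9)*19 - 41571)*(-6603 - 47885) = (243*19 - 41571)*(-54488) = (4617 - 41571)*(-54488) = -36954*(-54488) = 2013549552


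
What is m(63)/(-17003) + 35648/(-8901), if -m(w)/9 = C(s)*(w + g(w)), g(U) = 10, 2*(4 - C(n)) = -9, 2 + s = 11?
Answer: -1112830619/302687406 ≈ -3.6765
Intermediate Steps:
s = 9 (s = -2 + 11 = 9)
C(n) = 17/2 (C(n) = 4 - 1/2*(-9) = 4 + 9/2 = 17/2)
m(w) = -765 - 153*w/2 (m(w) = -153*(w + 10)/2 = -153*(10 + w)/2 = -9*(85 + 17*w/2) = -765 - 153*w/2)
m(63)/(-17003) + 35648/(-8901) = (-765 - 153/2*63)/(-17003) + 35648/(-8901) = (-765 - 9639/2)*(-1/17003) + 35648*(-1/8901) = -11169/2*(-1/17003) - 35648/8901 = 11169/34006 - 35648/8901 = -1112830619/302687406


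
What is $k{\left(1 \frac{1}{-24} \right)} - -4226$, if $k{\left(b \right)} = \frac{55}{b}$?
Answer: $2906$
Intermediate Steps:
$k{\left(1 \frac{1}{-24} \right)} - -4226 = \frac{55}{1 \frac{1}{-24}} - -4226 = \frac{55}{1 \left(- \frac{1}{24}\right)} + 4226 = \frac{55}{- \frac{1}{24}} + 4226 = 55 \left(-24\right) + 4226 = -1320 + 4226 = 2906$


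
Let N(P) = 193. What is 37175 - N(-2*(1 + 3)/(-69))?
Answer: 36982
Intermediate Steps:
37175 - N(-2*(1 + 3)/(-69)) = 37175 - 1*193 = 37175 - 193 = 36982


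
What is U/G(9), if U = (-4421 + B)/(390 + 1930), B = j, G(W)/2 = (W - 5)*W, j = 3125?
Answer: -9/1160 ≈ -0.0077586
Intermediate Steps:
G(W) = 2*W*(-5 + W) (G(W) = 2*((W - 5)*W) = 2*((-5 + W)*W) = 2*(W*(-5 + W)) = 2*W*(-5 + W))
B = 3125
U = -81/145 (U = (-4421 + 3125)/(390 + 1930) = -1296/2320 = -1296*1/2320 = -81/145 ≈ -0.55862)
U/G(9) = -81*1/(18*(-5 + 9))/145 = -81/(145*(2*9*4)) = -81/145/72 = -81/145*1/72 = -9/1160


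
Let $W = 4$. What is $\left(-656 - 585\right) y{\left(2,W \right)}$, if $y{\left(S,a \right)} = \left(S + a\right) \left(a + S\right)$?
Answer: $-44676$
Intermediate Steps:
$y{\left(S,a \right)} = \left(S + a\right)^{2}$ ($y{\left(S,a \right)} = \left(S + a\right) \left(S + a\right) = \left(S + a\right)^{2}$)
$\left(-656 - 585\right) y{\left(2,W \right)} = \left(-656 - 585\right) \left(2 + 4\right)^{2} = - 1241 \cdot 6^{2} = \left(-1241\right) 36 = -44676$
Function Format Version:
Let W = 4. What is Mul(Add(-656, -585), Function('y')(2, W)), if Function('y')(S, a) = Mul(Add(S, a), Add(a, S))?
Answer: -44676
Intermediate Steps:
Function('y')(S, a) = Pow(Add(S, a), 2) (Function('y')(S, a) = Mul(Add(S, a), Add(S, a)) = Pow(Add(S, a), 2))
Mul(Add(-656, -585), Function('y')(2, W)) = Mul(Add(-656, -585), Pow(Add(2, 4), 2)) = Mul(-1241, Pow(6, 2)) = Mul(-1241, 36) = -44676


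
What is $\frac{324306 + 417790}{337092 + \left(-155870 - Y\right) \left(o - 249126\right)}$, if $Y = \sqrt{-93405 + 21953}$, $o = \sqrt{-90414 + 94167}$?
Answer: $\frac{371048}{3 \left(56182 + \left(77935 + i \sqrt{17863}\right) \left(83042 - \sqrt{417}\right)\right)} \approx 1.9115 \cdot 10^{-5} - 3.2781 \cdot 10^{-8} i$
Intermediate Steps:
$o = 3 \sqrt{417}$ ($o = \sqrt{3753} = 3 \sqrt{417} \approx 61.262$)
$Y = 2 i \sqrt{17863}$ ($Y = \sqrt{-71452} = 2 i \sqrt{17863} \approx 267.31 i$)
$\frac{324306 + 417790}{337092 + \left(-155870 - Y\right) \left(o - 249126\right)} = \frac{324306 + 417790}{337092 + \left(-155870 - 2 i \sqrt{17863}\right) \left(3 \sqrt{417} - 249126\right)} = \frac{742096}{337092 + \left(-155870 - 2 i \sqrt{17863}\right) \left(-249126 + 3 \sqrt{417}\right)} = \frac{742096}{337092 + \left(-249126 + 3 \sqrt{417}\right) \left(-155870 - 2 i \sqrt{17863}\right)}$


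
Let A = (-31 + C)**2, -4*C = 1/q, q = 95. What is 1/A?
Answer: 144400/138791961 ≈ 0.0010404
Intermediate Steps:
C = -1/380 (C = -1/4/95 = -1/4*1/95 = -1/380 ≈ -0.0026316)
A = 138791961/144400 (A = (-31 - 1/380)**2 = (-11781/380)**2 = 138791961/144400 ≈ 961.16)
1/A = 1/(138791961/144400) = 144400/138791961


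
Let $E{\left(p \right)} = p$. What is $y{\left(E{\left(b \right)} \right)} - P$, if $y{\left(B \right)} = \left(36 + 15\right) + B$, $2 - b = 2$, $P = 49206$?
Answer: $-49155$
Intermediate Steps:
$b = 0$ ($b = 2 - 2 = 0$)
$y{\left(B \right)} = 51 + B$
$y{\left(E{\left(b \right)} \right)} - P = \left(51 + 0\right) - 49206 = 51 - 49206 = -49155$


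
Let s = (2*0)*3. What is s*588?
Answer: 0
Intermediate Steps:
s = 0 (s = 0*3 = 0)
s*588 = 0*588 = 0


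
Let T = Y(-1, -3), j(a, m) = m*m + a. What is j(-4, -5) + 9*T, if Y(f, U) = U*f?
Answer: 48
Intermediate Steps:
j(a, m) = a + m**2 (j(a, m) = m**2 + a = a + m**2)
T = 3 (T = -3*(-1) = 3)
j(-4, -5) + 9*T = (-4 + (-5)**2) + 9*3 = (-4 + 25) + 27 = 21 + 27 = 48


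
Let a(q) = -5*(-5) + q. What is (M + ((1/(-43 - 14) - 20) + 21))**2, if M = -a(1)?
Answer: 2033476/3249 ≈ 625.88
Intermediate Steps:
a(q) = 25 + q
M = -26 (M = -(25 + 1) = -1*26 = -26)
(M + ((1/(-43 - 14) - 20) + 21))**2 = (-26 + ((1/(-43 - 14) - 20) + 21))**2 = (-26 + ((1/(-57) - 20) + 21))**2 = (-26 + ((-1/57 - 20) + 21))**2 = (-26 + (-1141/57 + 21))**2 = (-26 + 56/57)**2 = (-1426/57)**2 = 2033476/3249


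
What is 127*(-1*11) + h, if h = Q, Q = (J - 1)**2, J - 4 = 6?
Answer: -1316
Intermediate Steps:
J = 10 (J = 4 + 6 = 10)
Q = 81 (Q = (10 - 1)**2 = 9**2 = 81)
h = 81
127*(-1*11) + h = 127*(-1*11) + 81 = 127*(-11) + 81 = -1397 + 81 = -1316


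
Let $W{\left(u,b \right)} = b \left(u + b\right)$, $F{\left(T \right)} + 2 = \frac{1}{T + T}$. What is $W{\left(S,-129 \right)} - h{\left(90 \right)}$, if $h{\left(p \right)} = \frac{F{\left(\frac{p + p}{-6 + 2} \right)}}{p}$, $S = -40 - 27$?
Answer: $\frac{204800581}{8100} \approx 25284.0$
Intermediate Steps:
$S = -67$
$F{\left(T \right)} = -2 + \frac{1}{2 T}$ ($F{\left(T \right)} = -2 + \frac{1}{T + T} = -2 + \frac{1}{2 T}$)
$W{\left(u,b \right)} = b \left(b + u\right)$
$h{\left(p \right)} = \frac{-2 - \frac{1}{p}}{p}$ ($h{\left(p \right)} = \frac{-2 + \frac{1}{2 \frac{p + p}{-6 + 2}}}{p} = \frac{-2 + \frac{1}{2 \frac{2 p}{-4}}}{p} = \frac{-2 + \frac{1}{2 \cdot 2 p \left(- \frac{1}{4}\right)}}{p} = \frac{-2 + \frac{1}{2 \left(- \frac{p}{2}\right)}}{p} = \frac{-2 + \frac{\left(-2\right) \frac{1}{p}}{2}}{p} = \frac{-2 - \frac{1}{p}}{p}$)
$W{\left(S,-129 \right)} - h{\left(90 \right)} = - 129 \left(-129 - 67\right) - \frac{-1 - 180}{8100} = \left(-129\right) \left(-196\right) - \frac{-1 - 180}{8100} = 25284 - \frac{1}{8100} \left(-181\right) = 25284 - - \frac{181}{8100} = 25284 + \frac{181}{8100} = \frac{204800581}{8100}$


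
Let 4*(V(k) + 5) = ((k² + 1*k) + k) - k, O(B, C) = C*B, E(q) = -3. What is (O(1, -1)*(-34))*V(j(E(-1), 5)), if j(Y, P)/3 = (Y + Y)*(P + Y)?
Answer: 10540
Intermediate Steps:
j(Y, P) = 6*Y*(P + Y) (j(Y, P) = 3*((Y + Y)*(P + Y)) = 3*((2*Y)*(P + Y)) = 3*(2*Y*(P + Y)) = 6*Y*(P + Y))
O(B, C) = B*C
V(k) = -5 + k/4 + k²/4 (V(k) = -5 + (((k² + 1*k) + k) - k)/4 = -5 + (((k² + k) + k) - k)/4 = -5 + (((k + k²) + k) - k)/4 = -5 + ((k² + 2*k) - k)/4 = -5 + (k + k²)/4 = -5 + (k/4 + k²/4) = -5 + k/4 + k²/4)
(O(1, -1)*(-34))*V(j(E(-1), 5)) = ((1*(-1))*(-34))*(-5 + (6*(-3)*(5 - 3))/4 + (6*(-3)*(5 - 3))²/4) = (-1*(-34))*(-5 + (6*(-3)*2)/4 + (6*(-3)*2)²/4) = 34*(-5 + (¼)*(-36) + (¼)*(-36)²) = 34*(-5 - 9 + (¼)*1296) = 34*(-5 - 9 + 324) = 34*310 = 10540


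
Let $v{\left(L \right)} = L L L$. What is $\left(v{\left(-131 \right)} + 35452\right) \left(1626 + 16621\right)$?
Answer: $-40374023833$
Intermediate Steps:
$v{\left(L \right)} = L^{3}$ ($v{\left(L \right)} = L L^{2} = L^{3}$)
$\left(v{\left(-131 \right)} + 35452\right) \left(1626 + 16621\right) = \left(\left(-131\right)^{3} + 35452\right) \left(1626 + 16621\right) = \left(-2248091 + 35452\right) 18247 = \left(-2212639\right) 18247 = -40374023833$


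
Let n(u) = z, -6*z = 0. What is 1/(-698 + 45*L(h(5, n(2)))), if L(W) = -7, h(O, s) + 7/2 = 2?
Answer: -1/1013 ≈ -0.00098717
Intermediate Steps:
z = 0 (z = -1/6*0 = 0)
n(u) = 0
h(O, s) = -3/2 (h(O, s) = -7/2 + 2 = -3/2)
1/(-698 + 45*L(h(5, n(2)))) = 1/(-698 + 45*(-7)) = 1/(-698 - 315) = 1/(-1013) = -1/1013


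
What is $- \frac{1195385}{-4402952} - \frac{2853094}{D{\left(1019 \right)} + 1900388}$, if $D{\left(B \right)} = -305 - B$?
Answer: $- \frac{1286490414231}{1045185954616} \approx -1.2309$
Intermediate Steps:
$- \frac{1195385}{-4402952} - \frac{2853094}{D{\left(1019 \right)} + 1900388} = - \frac{1195385}{-4402952} - \frac{2853094}{\left(-305 - 1019\right) + 1900388} = \left(-1195385\right) \left(- \frac{1}{4402952}\right) - \frac{2853094}{\left(-305 - 1019\right) + 1900388} = \frac{1195385}{4402952} - \frac{2853094}{-1324 + 1900388} = \frac{1195385}{4402952} - \frac{2853094}{1899064} = \frac{1195385}{4402952} - \frac{1426547}{949532} = - \frac{1286490414231}{1045185954616}$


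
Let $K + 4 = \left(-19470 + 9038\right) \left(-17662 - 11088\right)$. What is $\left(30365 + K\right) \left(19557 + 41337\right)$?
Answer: $18265177282734$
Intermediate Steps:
$K = 299919996$ ($K = -4 + \left(-19470 + 9038\right) \left(-17662 - 11088\right) = -4 - 10432 \left(-17662 - 11088\right) = -4 - -299920000 = -4 + 299920000 = 299919996$)
$\left(30365 + K\right) \left(19557 + 41337\right) = \left(30365 + 299919996\right) \left(19557 + 41337\right) = 299950361 \cdot 60894 = 18265177282734$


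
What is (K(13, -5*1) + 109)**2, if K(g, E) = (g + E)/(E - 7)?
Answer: 105625/9 ≈ 11736.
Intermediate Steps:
K(g, E) = (E + g)/(-7 + E)
(K(13, -5*1) + 109)**2 = ((-5*1 + 13)/(-7 - 5*1) + 109)**2 = ((-5 + 13)/(-7 - 5) + 109)**2 = (8/(-12) + 109)**2 = (-1/12*8 + 109)**2 = (-2/3 + 109)**2 = (325/3)**2 = 105625/9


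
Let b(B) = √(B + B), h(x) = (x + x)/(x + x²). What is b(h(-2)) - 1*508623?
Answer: -508623 + 2*I ≈ -5.0862e+5 + 2.0*I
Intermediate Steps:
h(x) = 2*x/(x + x²) (h(x) = (2*x)/(x + x²) = 2*x/(x + x²))
b(B) = √2*√B (b(B) = √(2*B) = √2*√B)
b(h(-2)) - 1*508623 = √2*√(2/(1 - 2)) - 1*508623 = √2*√(2/(-1)) - 508623 = √2*√(2*(-1)) - 508623 = √2*√(-2) - 508623 = √2*(I*√2) - 508623 = 2*I - 508623 = -508623 + 2*I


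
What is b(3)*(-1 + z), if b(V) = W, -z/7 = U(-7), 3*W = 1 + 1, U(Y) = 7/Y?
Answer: 4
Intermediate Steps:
W = ⅔ (W = (1 + 1)/3 = (⅓)*2 = ⅔ ≈ 0.66667)
z = 7 (z = -49/(-7) = -49*(-1)/7 = -7*(-1) = 7)
b(V) = ⅔
b(3)*(-1 + z) = 2*(-1 + 7)/3 = (⅔)*6 = 4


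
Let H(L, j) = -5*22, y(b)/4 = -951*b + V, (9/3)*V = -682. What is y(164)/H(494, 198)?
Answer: 937148/165 ≈ 5679.7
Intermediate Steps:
V = -682/3 (V = (1/3)*(-682) = -682/3 ≈ -227.33)
y(b) = -2728/3 - 3804*b (y(b) = 4*(-951*b - 682/3) = 4*(-682/3 - 951*b) = -2728/3 - 3804*b)
H(L, j) = -110
y(164)/H(494, 198) = (-2728/3 - 3804*164)/(-110) = (-2728/3 - 623856)*(-1/110) = -1874296/3*(-1/110) = 937148/165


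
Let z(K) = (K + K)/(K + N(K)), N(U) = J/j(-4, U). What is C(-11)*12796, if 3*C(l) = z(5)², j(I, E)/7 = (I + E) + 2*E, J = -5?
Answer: 18966871/1083 ≈ 17513.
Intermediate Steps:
j(I, E) = 7*I + 21*E (j(I, E) = 7*((I + E) + 2*E) = 7*((E + I) + 2*E) = 7*(I + 3*E) = 7*I + 21*E)
N(U) = -5/(-28 + 21*U) (N(U) = -5/(7*(-4) + 21*U) = -5/(-28 + 21*U))
z(K) = 2*K/(K - 5/(-28 + 21*K)) (z(K) = (K + K)/(K - 5/(-28 + 21*K)) = (2*K)/(K - 5/(-28 + 21*K)) = 2*K/(K - 5/(-28 + 21*K)))
C(l) = 5929/4332 (C(l) = (14*5*(-4 + 3*5)/(-5 + 7*5*(-4 + 3*5)))²/3 = (14*5*(-4 + 15)/(-5 + 7*5*(-4 + 15)))²/3 = (14*5*11/(-5 + 7*5*11))²/3 = (14*5*11/(-5 + 385))²/3 = (14*5*11/380)²/3 = (14*5*(1/380)*11)²/3 = (77/38)²/3 = (⅓)*(5929/1444) = 5929/4332)
C(-11)*12796 = (5929/4332)*12796 = 18966871/1083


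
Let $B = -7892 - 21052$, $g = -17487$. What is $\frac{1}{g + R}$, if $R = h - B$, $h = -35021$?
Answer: $- \frac{1}{23564} \approx -4.2438 \cdot 10^{-5}$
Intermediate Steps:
$B = -28944$
$R = -6077$ ($R = -35021 - -28944 = -35021 + 28944 = -6077$)
$\frac{1}{g + R} = \frac{1}{-17487 - 6077} = \frac{1}{-23564} = - \frac{1}{23564}$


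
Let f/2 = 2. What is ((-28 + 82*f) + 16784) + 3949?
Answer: 21033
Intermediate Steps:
f = 4 (f = 2*2 = 4)
((-28 + 82*f) + 16784) + 3949 = ((-28 + 82*4) + 16784) + 3949 = ((-28 + 328) + 16784) + 3949 = (300 + 16784) + 3949 = 17084 + 3949 = 21033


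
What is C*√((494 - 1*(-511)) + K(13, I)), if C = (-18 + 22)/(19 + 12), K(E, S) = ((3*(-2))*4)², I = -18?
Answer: 4*√1581/31 ≈ 5.1306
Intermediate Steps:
K(E, S) = 576 (K(E, S) = (-6*4)² = (-24)² = 576)
C = 4/31 ≈ 0.12903
C*√((494 - 1*(-511)) + K(13, I)) = 4*√((494 - 1*(-511)) + 576)/31 = 4*√((494 + 511) + 576)/31 = 4*√(1005 + 576)/31 = 4*√1581/31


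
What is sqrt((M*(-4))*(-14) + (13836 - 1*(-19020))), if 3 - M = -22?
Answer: 4*sqrt(2141) ≈ 185.08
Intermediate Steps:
M = 25 (M = 3 - 1*(-22) = 3 + 22 = 25)
sqrt((M*(-4))*(-14) + (13836 - 1*(-19020))) = sqrt((25*(-4))*(-14) + (13836 - 1*(-19020))) = sqrt(-100*(-14) + (13836 + 19020)) = sqrt(1400 + 32856) = sqrt(34256) = 4*sqrt(2141)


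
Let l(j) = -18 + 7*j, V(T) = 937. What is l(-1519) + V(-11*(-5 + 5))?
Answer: -9714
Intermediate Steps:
l(-1519) + V(-11*(-5 + 5)) = (-18 + 7*(-1519)) + 937 = (-18 - 10633) + 937 = -10651 + 937 = -9714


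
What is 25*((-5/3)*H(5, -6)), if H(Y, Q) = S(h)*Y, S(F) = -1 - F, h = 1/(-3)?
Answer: 1250/9 ≈ 138.89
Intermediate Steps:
h = -⅓ ≈ -0.33333
H(Y, Q) = -2*Y/3 (H(Y, Q) = (-1 - 1*(-⅓))*Y = (-1 + ⅓)*Y = -2*Y/3)
25*((-5/3)*H(5, -6)) = 25*((-5/3)*(-⅔*5)) = 25*(-5*⅓*(-10/3)) = 25*(-5/3*(-10/3)) = 25*(50/9) = 1250/9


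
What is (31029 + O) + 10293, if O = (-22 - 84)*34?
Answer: 37718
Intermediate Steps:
O = -3604 (O = -106*34 = -3604)
(31029 + O) + 10293 = (31029 - 3604) + 10293 = 27425 + 10293 = 37718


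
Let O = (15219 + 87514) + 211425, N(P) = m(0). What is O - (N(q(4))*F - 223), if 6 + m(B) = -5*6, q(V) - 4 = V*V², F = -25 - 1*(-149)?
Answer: 318845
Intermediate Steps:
F = 124 (F = -25 + 149 = 124)
q(V) = 4 + V³ (q(V) = 4 + V*V² = 4 + V³)
m(B) = -36 (m(B) = -6 - 5*6 = -6 - 30 = -36)
N(P) = -36
O = 314158 (O = 102733 + 211425 = 314158)
O - (N(q(4))*F - 223) = 314158 - (-36*124 - 223) = 314158 - (-4464 - 223) = 314158 - 1*(-4687) = 314158 + 4687 = 318845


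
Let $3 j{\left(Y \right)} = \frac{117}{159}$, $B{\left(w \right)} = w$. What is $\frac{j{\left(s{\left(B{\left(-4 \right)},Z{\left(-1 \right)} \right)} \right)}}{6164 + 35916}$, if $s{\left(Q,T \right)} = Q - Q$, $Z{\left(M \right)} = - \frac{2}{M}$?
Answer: $\frac{13}{2230240} \approx 5.829 \cdot 10^{-6}$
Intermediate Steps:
$s{\left(Q,T \right)} = 0$
$j{\left(Y \right)} = \frac{13}{53}$ ($j{\left(Y \right)} = \frac{117 \cdot \frac{1}{159}}{3} = \frac{1}{3} \cdot \frac{39}{53} = \frac{13}{53}$)
$\frac{j{\left(s{\left(B{\left(-4 \right)},Z{\left(-1 \right)} \right)} \right)}}{6164 + 35916} = \frac{13}{53 \left(6164 + 35916\right)} = \frac{13}{53 \cdot 42080} = \frac{13}{53} \cdot \frac{1}{42080} = \frac{13}{2230240}$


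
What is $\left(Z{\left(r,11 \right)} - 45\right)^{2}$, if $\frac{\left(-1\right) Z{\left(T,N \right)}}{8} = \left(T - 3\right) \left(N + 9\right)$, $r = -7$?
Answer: $2418025$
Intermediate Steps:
$Z{\left(T,N \right)} = - 8 \left(-3 + T\right) \left(9 + N\right)$ ($Z{\left(T,N \right)} = - 8 \left(T - 3\right) \left(N + 9\right) = - 8 \left(-3 + T\right) \left(9 + N\right)$)
$\left(Z{\left(r,11 \right)} - 45\right)^{2} = \left(\left(216 - -504 + 24 \cdot 11 - 88 \left(-7\right)\right) - 45\right)^{2} = \left(\left(216 + 504 + 264 + 616\right) - 45\right)^{2} = \left(1600 - 45\right)^{2} = 1555^{2} = 2418025$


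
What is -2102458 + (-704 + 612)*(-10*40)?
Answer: -2065658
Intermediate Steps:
-2102458 + (-704 + 612)*(-10*40) = -2102458 - 92*(-400) = -2102458 + 36800 = -2065658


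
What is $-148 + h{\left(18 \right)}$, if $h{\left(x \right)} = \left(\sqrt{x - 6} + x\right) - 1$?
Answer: $-131 + 2 \sqrt{3} \approx -127.54$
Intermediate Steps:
$h{\left(x \right)} = -1 + x + \sqrt{-6 + x}$ ($h{\left(x \right)} = \left(\sqrt{-6 + x} + x\right) - 1 = \left(x + \sqrt{-6 + x}\right) - 1 = -1 + x + \sqrt{-6 + x}$)
$-148 + h{\left(18 \right)} = -148 + \left(-1 + 18 + \sqrt{-6 + 18}\right) = -148 + \left(-1 + 18 + \sqrt{12}\right) = -148 + \left(-1 + 18 + 2 \sqrt{3}\right) = -148 + \left(17 + 2 \sqrt{3}\right) = -131 + 2 \sqrt{3}$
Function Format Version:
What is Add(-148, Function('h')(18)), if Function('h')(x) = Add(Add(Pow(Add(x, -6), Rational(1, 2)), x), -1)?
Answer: Add(-131, Mul(2, Pow(3, Rational(1, 2)))) ≈ -127.54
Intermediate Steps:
Function('h')(x) = Add(-1, x, Pow(Add(-6, x), Rational(1, 2))) (Function('h')(x) = Add(Add(Pow(Add(-6, x), Rational(1, 2)), x), -1) = Add(Add(x, Pow(Add(-6, x), Rational(1, 2))), -1) = Add(-1, x, Pow(Add(-6, x), Rational(1, 2))))
Add(-148, Function('h')(18)) = Add(-148, Add(-1, 18, Pow(Add(-6, 18), Rational(1, 2)))) = Add(-148, Add(-1, 18, Pow(12, Rational(1, 2)))) = Add(-148, Add(-1, 18, Mul(2, Pow(3, Rational(1, 2))))) = Add(-148, Add(17, Mul(2, Pow(3, Rational(1, 2))))) = Add(-131, Mul(2, Pow(3, Rational(1, 2))))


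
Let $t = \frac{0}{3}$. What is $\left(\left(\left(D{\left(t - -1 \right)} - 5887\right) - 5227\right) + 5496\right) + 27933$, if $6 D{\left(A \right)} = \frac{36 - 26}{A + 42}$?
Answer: $\frac{2878640}{129} \approx 22315.0$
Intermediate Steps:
$t = 0$ ($t = 0 \cdot \frac{1}{3} = 0$)
$D{\left(A \right)} = \frac{5}{3 \left(42 + A\right)}$ ($D{\left(A \right)} = \frac{\left(36 - 26\right) \frac{1}{A + 42}}{6} = \frac{10 \frac{1}{42 + A}}{6} = \frac{5}{3 \left(42 + A\right)}$)
$\left(\left(\left(D{\left(t - -1 \right)} - 5887\right) - 5227\right) + 5496\right) + 27933 = \left(\left(\left(\frac{5}{3 \left(42 + \left(0 - -1\right)\right)} - 5887\right) - 5227\right) + 5496\right) + 27933 = \left(\left(\left(\frac{5}{3 \left(42 + \left(0 + 1\right)\right)} - 5887\right) - 5227\right) + 5496\right) + 27933 = \left(\left(\left(\frac{5}{3 \left(42 + 1\right)} - 5887\right) - 5227\right) + 5496\right) + 27933 = \left(\left(\left(\frac{5}{3 \cdot 43} - 5887\right) - 5227\right) + 5496\right) + 27933 = \left(\left(\left(\frac{5}{3} \cdot \frac{1}{43} - 5887\right) - 5227\right) + 5496\right) + 27933 = \left(\left(\left(\frac{5}{129} - 5887\right) - 5227\right) + 5496\right) + 27933 = \left(\left(- \frac{759418}{129} - 5227\right) + 5496\right) + 27933 = \left(- \frac{1433701}{129} + 5496\right) + 27933 = - \frac{724717}{129} + 27933 = \frac{2878640}{129}$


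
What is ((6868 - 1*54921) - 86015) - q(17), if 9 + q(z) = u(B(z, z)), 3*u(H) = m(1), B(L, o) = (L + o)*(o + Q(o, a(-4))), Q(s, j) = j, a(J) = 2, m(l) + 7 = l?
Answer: -134057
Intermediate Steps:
m(l) = -7 + l
B(L, o) = (2 + o)*(L + o) (B(L, o) = (L + o)*(o + 2) = (L + o)*(2 + o) = (2 + o)*(L + o))
u(H) = -2 (u(H) = (-7 + 1)/3 = (⅓)*(-6) = -2)
q(z) = -11 (q(z) = -9 - 2 = -11)
((6868 - 1*54921) - 86015) - q(17) = ((6868 - 1*54921) - 86015) - 1*(-11) = ((6868 - 54921) - 86015) + 11 = (-48053 - 86015) + 11 = -134068 + 11 = -134057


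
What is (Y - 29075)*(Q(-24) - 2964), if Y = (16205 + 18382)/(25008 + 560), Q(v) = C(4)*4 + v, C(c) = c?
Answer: 552312774659/6392 ≈ 8.6407e+7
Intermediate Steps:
Q(v) = 16 + v (Q(v) = 4*4 + v = 16 + v)
Y = 34587/25568 ≈ 1.3527
(Y - 29075)*(Q(-24) - 2964) = (34587/25568 - 29075)*((16 - 24) - 2964) = -743355013*(-8 - 2964)/25568 = -743355013/25568*(-2972) = 552312774659/6392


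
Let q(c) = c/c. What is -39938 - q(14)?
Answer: -39939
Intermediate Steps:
q(c) = 1
-39938 - q(14) = -39938 - 1*1 = -39938 - 1 = -39939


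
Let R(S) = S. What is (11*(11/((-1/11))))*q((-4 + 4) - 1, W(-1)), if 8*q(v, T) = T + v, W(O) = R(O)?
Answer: 1331/4 ≈ 332.75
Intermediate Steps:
W(O) = O
q(v, T) = T/8 + v/8 (q(v, T) = (T + v)/8 = T/8 + v/8)
(11*(11/((-1/11))))*q((-4 + 4) - 1, W(-1)) = (11*(11/((-1/11))))*((1/8)*(-1) + ((-4 + 4) - 1)/8) = (11*(11/((-1*1/11))))*(-1/8 + (0 - 1)/8) = (11*(11/(-1/11)))*(-1/8 + (1/8)*(-1)) = (11*(11*(-11)))*(-1/8 - 1/8) = (11*(-121))*(-1/4) = -1331*(-1/4) = 1331/4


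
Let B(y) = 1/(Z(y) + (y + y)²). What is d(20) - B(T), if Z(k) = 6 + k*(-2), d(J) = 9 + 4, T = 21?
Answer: 22463/1728 ≈ 12.999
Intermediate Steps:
d(J) = 13
Z(k) = 6 - 2*k
B(y) = 1/(6 - 2*y + 4*y²) (B(y) = 1/((6 - 2*y) + (y + y)²) = 1/((6 - 2*y) + (2*y)²) = 1/((6 - 2*y) + 4*y²) = 1/(6 - 2*y + 4*y²))
d(20) - B(T) = 13 - 1/(2*(3 - 1*21 + 2*21²)) = 13 - 1/(2*(3 - 21 + 2*441)) = 13 - 1/(2*(3 - 21 + 882)) = 13 - 1/(2*864) = 13 - 1*1/1728 = 13 - 1/1728 = 22463/1728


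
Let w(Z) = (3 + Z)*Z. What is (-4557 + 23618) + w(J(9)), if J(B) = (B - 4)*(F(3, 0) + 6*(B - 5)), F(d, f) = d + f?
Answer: 37691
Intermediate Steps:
J(B) = (-27 + 6*B)*(-4 + B) (J(B) = (B - 4)*((3 + 0) + 6*(B - 5)) = (-4 + B)*(3 + 6*(-5 + B)) = (-4 + B)*(3 + (-30 + 6*B)) = (-4 + B)*(-27 + 6*B) = (-27 + 6*B)*(-4 + B))
w(Z) = Z*(3 + Z)
(-4557 + 23618) + w(J(9)) = (-4557 + 23618) + (108 - 51*9 + 6*9**2)*(3 + (108 - 51*9 + 6*9**2)) = 19061 + (108 - 459 + 6*81)*(3 + (108 - 459 + 6*81)) = 19061 + (108 - 459 + 486)*(3 + (108 - 459 + 486)) = 19061 + 135*(3 + 135) = 19061 + 135*138 = 19061 + 18630 = 37691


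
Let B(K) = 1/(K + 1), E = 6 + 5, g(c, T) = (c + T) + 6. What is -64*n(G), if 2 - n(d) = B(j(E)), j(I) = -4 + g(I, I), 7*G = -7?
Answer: -3136/25 ≈ -125.44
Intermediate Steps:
g(c, T) = 6 + T + c (g(c, T) = (T + c) + 6 = 6 + T + c)
G = -1 (G = (⅐)*(-7) = -1)
E = 11
j(I) = 2 + 2*I (j(I) = -4 + (6 + I + I) = -4 + (6 + 2*I) = 2 + 2*I)
B(K) = 1/(1 + K)
n(d) = 49/25 (n(d) = 2 - 1/(1 + (2 + 2*11)) = 2 - 1/(1 + (2 + 22)) = 2 - 1/(1 + 24) = 2 - 1/25 = 49/25)
-64*n(G) = -64*49/25 = -3136/25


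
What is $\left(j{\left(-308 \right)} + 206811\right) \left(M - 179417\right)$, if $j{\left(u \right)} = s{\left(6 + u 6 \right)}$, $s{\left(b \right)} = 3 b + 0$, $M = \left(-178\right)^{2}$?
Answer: $-29736436905$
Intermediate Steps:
$M = 31684$
$s{\left(b \right)} = 3 b$
$j{\left(u \right)} = 18 + 18 u$ ($j{\left(u \right)} = 3 \left(6 + u 6\right) = 3 \left(6 + 6 u\right) = 18 + 18 u$)
$\left(j{\left(-308 \right)} + 206811\right) \left(M - 179417\right) = \left(\left(18 + 18 \left(-308\right)\right) + 206811\right) \left(31684 - 179417\right) = \left(\left(18 - 5544\right) + 206811\right) \left(-147733\right) = \left(-5526 + 206811\right) \left(-147733\right) = 201285 \left(-147733\right) = -29736436905$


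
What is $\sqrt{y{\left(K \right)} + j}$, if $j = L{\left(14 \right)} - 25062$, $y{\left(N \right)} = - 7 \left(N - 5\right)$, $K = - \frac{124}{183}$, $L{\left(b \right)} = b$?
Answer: $\frac{i \sqrt{837501513}}{183} \approx 158.14 i$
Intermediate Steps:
$K = - \frac{124}{183}$ ($K = \left(-124\right) \frac{1}{183} = - \frac{124}{183} \approx -0.6776$)
$y{\left(N \right)} = 35 - 7 N$ ($y{\left(N \right)} = - 7 \left(-5 + N\right) = 35 - 7 N$)
$j = -25048$ ($j = 14 - 25062 = -25048$)
$\sqrt{y{\left(K \right)} + j} = \sqrt{\left(35 - - \frac{868}{183}\right) - 25048} = \sqrt{\left(35 + \frac{868}{183}\right) - 25048} = \sqrt{\frac{7273}{183} - 25048} = \sqrt{- \frac{4576511}{183}} = \frac{i \sqrt{837501513}}{183}$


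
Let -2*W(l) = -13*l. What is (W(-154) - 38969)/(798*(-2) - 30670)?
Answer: 19985/16133 ≈ 1.2388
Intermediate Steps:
W(l) = 13*l/2 (W(l) = -(-13)*l/2 = 13*l/2)
(W(-154) - 38969)/(798*(-2) - 30670) = ((13/2)*(-154) - 38969)/(798*(-2) - 30670) = (-1001 - 38969)/(-1596 - 30670) = -39970/(-32266) = -39970*(-1/32266) = 19985/16133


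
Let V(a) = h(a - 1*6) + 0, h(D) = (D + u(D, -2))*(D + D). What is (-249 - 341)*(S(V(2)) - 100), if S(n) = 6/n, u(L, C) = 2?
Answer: 235115/4 ≈ 58779.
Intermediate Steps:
h(D) = 2*D*(2 + D) (h(D) = (D + 2)*(D + D) = (2 + D)*(2*D) = 2*D*(2 + D))
V(a) = 2*(-6 + a)*(-4 + a) (V(a) = 2*(a - 1*6)*(2 + (a - 1*6)) + 0 = 2*(a - 6)*(2 + (a - 6)) + 0 = 2*(-6 + a)*(2 + (-6 + a)) + 0 = 2*(-6 + a)*(-4 + a) + 0 = 2*(-6 + a)*(-4 + a))
(-249 - 341)*(S(V(2)) - 100) = (-249 - 341)*(6/((2*(-6 + 2)*(-4 + 2))) - 100) = -590*(6/((2*(-4)*(-2))) - 100) = -590*(6/16 - 100) = -590*(6*(1/16) - 100) = -590*(3/8 - 100) = -590*(-797/8) = 235115/4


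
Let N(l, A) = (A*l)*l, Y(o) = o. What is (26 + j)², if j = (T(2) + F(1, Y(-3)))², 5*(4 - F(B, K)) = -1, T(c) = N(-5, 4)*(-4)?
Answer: 15343601902281/625 ≈ 2.4550e+10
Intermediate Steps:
N(l, A) = A*l²
T(c) = -400 (T(c) = (4*(-5)²)*(-4) = (4*25)*(-4) = 100*(-4) = -400)
F(B, K) = 21/5 (F(B, K) = 4 - ⅕*(-1) = 4 + ⅕ = 21/5)
j = 3916441/25 (j = (-400 + 21/5)² = (-1979/5)² = 3916441/25 ≈ 1.5666e+5)
(26 + j)² = (26 + 3916441/25)² = (3917091/25)² = 15343601902281/625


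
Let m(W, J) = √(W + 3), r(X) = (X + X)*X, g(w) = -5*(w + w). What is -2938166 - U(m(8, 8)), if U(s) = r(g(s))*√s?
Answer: -2938166 - 2200*11^(¼) ≈ -2.9422e+6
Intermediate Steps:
g(w) = -10*w
r(X) = 2*X² (r(X) = (2*X)*X = 2*X²)
m(W, J) = √(3 + W)
U(s) = 200*s^(5/2) (U(s) = (2*(-10*s)²)*√s = (2*(100*s²))*√s = (200*s²)*√s = 200*s^(5/2))
-2938166 - U(m(8, 8)) = -2938166 - 200*(√(3 + 8))^(5/2) = -2938166 - 200*(√11)^(5/2) = -2938166 - 200*11*11^(¼) = -2938166 - 2200*11^(¼)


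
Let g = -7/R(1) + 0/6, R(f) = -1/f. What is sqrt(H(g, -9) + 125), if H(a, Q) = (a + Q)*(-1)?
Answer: sqrt(127) ≈ 11.269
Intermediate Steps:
g = 7 (g = -7/((-1/1)) + 0/6 = -7/((-1*1)) + 0*(1/6) = -7/(-1) + 0 = -7*(-1) + 0 = 7 + 0 = 7)
H(a, Q) = -Q - a (H(a, Q) = (Q + a)*(-1) = -Q - a)
sqrt(H(g, -9) + 125) = sqrt((-1*(-9) - 1*7) + 125) = sqrt((9 - 7) + 125) = sqrt(2 + 125) = sqrt(127)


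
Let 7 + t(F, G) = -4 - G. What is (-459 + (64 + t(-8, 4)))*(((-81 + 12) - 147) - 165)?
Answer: 156210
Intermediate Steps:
t(F, G) = -11 - G (t(F, G) = -7 + (-4 - G) = -11 - G)
(-459 + (64 + t(-8, 4)))*(((-81 + 12) - 147) - 165) = (-459 + (64 + (-11 - 1*4)))*(((-81 + 12) - 147) - 165) = (-459 + (64 + (-11 - 4)))*((-69 - 147) - 165) = (-459 + (64 - 15))*(-216 - 165) = (-459 + 49)*(-381) = -410*(-381) = 156210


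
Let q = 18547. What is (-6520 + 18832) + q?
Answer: 30859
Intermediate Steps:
(-6520 + 18832) + q = (-6520 + 18832) + 18547 = 12312 + 18547 = 30859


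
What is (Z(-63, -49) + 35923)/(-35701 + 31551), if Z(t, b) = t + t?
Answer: -35797/4150 ≈ -8.6258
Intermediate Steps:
Z(t, b) = 2*t
(Z(-63, -49) + 35923)/(-35701 + 31551) = (2*(-63) + 35923)/(-35701 + 31551) = (-126 + 35923)/(-4150) = 35797*(-1/4150) = -35797/4150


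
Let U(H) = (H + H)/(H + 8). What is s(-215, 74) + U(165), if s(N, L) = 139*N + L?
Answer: -5156973/173 ≈ -29809.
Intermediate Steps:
s(N, L) = L + 139*N
U(H) = 2*H/(8 + H) (U(H) = (2*H)/(8 + H) = 2*H/(8 + H))
s(-215, 74) + U(165) = (74 + 139*(-215)) + 2*165/(8 + 165) = (74 - 29885) + 2*165/173 = -29811 + 2*165*(1/173) = -29811 + 330/173 = -5156973/173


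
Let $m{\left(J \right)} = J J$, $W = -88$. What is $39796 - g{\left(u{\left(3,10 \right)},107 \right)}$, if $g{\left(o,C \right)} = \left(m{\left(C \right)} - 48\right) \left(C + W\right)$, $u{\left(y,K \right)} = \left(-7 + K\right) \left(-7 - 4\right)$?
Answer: $-176823$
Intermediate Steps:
$m{\left(J \right)} = J^{2}$
$u{\left(y,K \right)} = 77 - 11 K$ ($u{\left(y,K \right)} = \left(-7 + K\right) \left(-11\right) = 77 - 11 K$)
$g{\left(o,C \right)} = \left(-88 + C\right) \left(-48 + C^{2}\right)$ ($g{\left(o,C \right)} = \left(C^{2} - 48\right) \left(C - 88\right) = \left(-48 + C^{2}\right) \left(-88 + C\right) = \left(-88 + C\right) \left(-48 + C^{2}\right)$)
$39796 - g{\left(u{\left(3,10 \right)},107 \right)} = 39796 - \left(4224 + 107^{3} - 88 \cdot 107^{2} - 5136\right) = 39796 - \left(4224 + 1225043 - 1007512 - 5136\right) = 39796 - 216619 = -176823$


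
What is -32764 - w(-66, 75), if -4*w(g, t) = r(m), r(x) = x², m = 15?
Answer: -130831/4 ≈ -32708.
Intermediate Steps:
w(g, t) = -225/4 (w(g, t) = -¼*15² = -¼*225 = -225/4)
-32764 - w(-66, 75) = -32764 - 1*(-225/4) = -32764 + 225/4 = -130831/4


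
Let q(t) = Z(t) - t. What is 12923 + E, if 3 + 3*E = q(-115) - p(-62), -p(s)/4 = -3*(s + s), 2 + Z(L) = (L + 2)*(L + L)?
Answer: 22119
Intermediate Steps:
Z(L) = -2 + 2*L*(2 + L) (Z(L) = -2 + (L + 2)*(L + L) = -2 + (2 + L)*(2*L) = -2 + 2*L*(2 + L))
p(s) = 24*s (p(s) = -(-12)*(s + s) = -(-12)*2*s = -(-24)*s = 24*s)
q(t) = -2 + 2*t² + 3*t (q(t) = (-2 + 2*t² + 4*t) - t = -2 + 2*t² + 3*t)
E = 9196 (E = -1 + ((-2 + 2*(-115)² + 3*(-115)) - 24*(-62))/3 = -1 + ((-2 + 2*13225 - 345) - 1*(-1488))/3 = -1 + ((-2 + 26450 - 345) + 1488)/3 = -1 + (26103 + 1488)/3 = -1 + (⅓)*27591 = -1 + 9197 = 9196)
12923 + E = 12923 + 9196 = 22119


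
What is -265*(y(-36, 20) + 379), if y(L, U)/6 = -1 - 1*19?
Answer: -68635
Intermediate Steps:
y(L, U) = -120 (y(L, U) = 6*(-1 - 1*19) = 6*(-1 - 19) = 6*(-20) = -120)
-265*(y(-36, 20) + 379) = -265*(-120 + 379) = -265*259 = -68635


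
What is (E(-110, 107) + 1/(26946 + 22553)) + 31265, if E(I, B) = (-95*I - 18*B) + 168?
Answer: 1977831544/49499 ≈ 39957.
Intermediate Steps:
E(I, B) = 168 - 95*I - 18*B
(E(-110, 107) + 1/(26946 + 22553)) + 31265 = ((168 - 95*(-110) - 18*107) + 1/(26946 + 22553)) + 31265 = ((168 + 10450 - 1926) + 1/49499) + 31265 = (8692 + 1/49499) + 31265 = 430245309/49499 + 31265 = 1977831544/49499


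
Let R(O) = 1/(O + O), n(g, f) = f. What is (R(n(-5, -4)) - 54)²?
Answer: 187489/64 ≈ 2929.5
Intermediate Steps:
R(O) = 1/(2*O)
(R(n(-5, -4)) - 54)² = ((½)/(-4) - 54)² = ((½)*(-¼) - 54)² = (-⅛ - 54)² = (-433/8)² = 187489/64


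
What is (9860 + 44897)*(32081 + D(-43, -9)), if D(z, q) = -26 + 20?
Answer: 1756330775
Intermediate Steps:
D(z, q) = -6
(9860 + 44897)*(32081 + D(-43, -9)) = (9860 + 44897)*(32081 - 6) = 54757*32075 = 1756330775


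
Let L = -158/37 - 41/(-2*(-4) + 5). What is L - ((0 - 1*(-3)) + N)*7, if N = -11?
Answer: 23365/481 ≈ 48.576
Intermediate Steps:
L = -3571/481 (L = -158*1/37 - 41/(8 + 5) = -158/37 - 41/13 = -3571/481 ≈ -7.4241)
L - ((0 - 1*(-3)) + N)*7 = -3571/481 - ((0 - 1*(-3)) - 11)*7 = -3571/481 - ((0 + 3) - 11)*7 = -3571/481 - (3 - 11)*7 = -3571/481 - (-8)*7 = -3571/481 - 1*(-56) = -3571/481 + 56 = 23365/481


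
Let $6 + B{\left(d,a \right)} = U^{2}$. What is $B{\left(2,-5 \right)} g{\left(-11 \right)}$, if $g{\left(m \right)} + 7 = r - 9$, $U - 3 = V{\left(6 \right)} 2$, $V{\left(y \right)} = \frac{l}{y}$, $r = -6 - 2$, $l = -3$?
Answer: $48$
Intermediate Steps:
$r = -8$
$V{\left(y \right)} = - \frac{3}{y}$
$U = 2$ ($U = 3 + - \frac{3}{6} \cdot 2 = 3 + \left(-3\right) \frac{1}{6} \cdot 2 = 3 - 1 = 2$)
$B{\left(d,a \right)} = -2$ ($B{\left(d,a \right)} = -6 + 2^{2} = -6 + 4 = -2$)
$g{\left(m \right)} = -24$ ($g{\left(m \right)} = -7 - 17 = -24$)
$B{\left(2,-5 \right)} g{\left(-11 \right)} = \left(-2\right) \left(-24\right) = 48$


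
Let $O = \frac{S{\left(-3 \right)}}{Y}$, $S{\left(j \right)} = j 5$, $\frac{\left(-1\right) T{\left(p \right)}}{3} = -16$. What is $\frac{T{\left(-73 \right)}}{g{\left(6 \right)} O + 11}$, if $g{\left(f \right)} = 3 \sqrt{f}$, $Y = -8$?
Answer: $- \frac{16896}{2203} + \frac{8640 \sqrt{6}}{2203} \approx 1.9372$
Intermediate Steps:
$T{\left(p \right)} = 48$ ($T{\left(p \right)} = \left(-3\right) \left(-16\right) = 48$)
$S{\left(j \right)} = 5 j$
$O = \frac{15}{8}$ ($O = \frac{5 \left(-3\right)}{-8} = \left(-15\right) \left(- \frac{1}{8}\right) = \frac{15}{8} \approx 1.875$)
$\frac{T{\left(-73 \right)}}{g{\left(6 \right)} O + 11} = \frac{48}{3 \sqrt{6} \cdot \frac{15}{8} + 11} = \frac{48}{\frac{45 \sqrt{6}}{8} + 11} = \frac{48}{11 + \frac{45 \sqrt{6}}{8}}$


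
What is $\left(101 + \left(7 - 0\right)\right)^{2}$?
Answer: $11664$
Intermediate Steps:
$\left(101 + \left(7 - 0\right)\right)^{2} = \left(101 + \left(7 + 0\right)\right)^{2} = \left(101 + 7\right)^{2} = 108^{2} = 11664$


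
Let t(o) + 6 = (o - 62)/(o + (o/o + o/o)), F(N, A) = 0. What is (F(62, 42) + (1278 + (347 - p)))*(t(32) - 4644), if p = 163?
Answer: -6799590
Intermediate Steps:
t(o) = -6 + (-62 + o)/(2 + o) (t(o) = -6 + (o - 62)/(o + (o/o + o/o)) = -6 + (-62 + o)/(o + (1 + 1)) = -6 + (-62 + o)/(o + 2) = -6 + (-62 + o)/(2 + o))
(F(62, 42) + (1278 + (347 - p)))*(t(32) - 4644) = (0 + (1278 + (347 - 1*163)))*((-74 - 5*32)/(2 + 32) - 4644) = (0 + (1278 + (347 - 163)))*((-74 - 160)/34 - 4644) = (0 + (1278 + 184))*((1/34)*(-234) - 4644) = (0 + 1462)*(-117/17 - 4644) = 1462*(-79065/17) = -6799590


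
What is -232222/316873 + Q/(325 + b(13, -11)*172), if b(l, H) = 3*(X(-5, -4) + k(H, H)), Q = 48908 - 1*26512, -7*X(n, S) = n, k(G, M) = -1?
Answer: 4489832910/35806649 ≈ 125.39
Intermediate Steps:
X(n, S) = -n/7
Q = 22396 (Q = 48908 - 26512 = 22396)
b(l, H) = -6/7 (b(l, H) = 3*(-⅐*(-5) - 1) = 3*(5/7 - 1) = 3*(-2/7) = -6/7)
-232222/316873 + Q/(325 + b(13, -11)*172) = -232222/316873 + 22396/(325 - 6/7*172) = -232222*1/316873 + 22396/(325 - 1032/7) = -232222/316873 + 22396/(1243/7) = -232222/316873 + 22396*(7/1243) = -232222/316873 + 14252/113 = 4489832910/35806649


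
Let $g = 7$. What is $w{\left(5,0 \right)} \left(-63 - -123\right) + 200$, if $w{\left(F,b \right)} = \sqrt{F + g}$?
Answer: $200 + 120 \sqrt{3} \approx 407.85$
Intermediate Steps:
$w{\left(F,b \right)} = \sqrt{7 + F}$ ($w{\left(F,b \right)} = \sqrt{F + 7} = \sqrt{7 + F}$)
$w{\left(5,0 \right)} \left(-63 - -123\right) + 200 = \sqrt{7 + 5} \left(-63 - -123\right) + 200 = \sqrt{12} \left(-63 + 123\right) + 200 = 2 \sqrt{3} \cdot 60 + 200 = 120 \sqrt{3} + 200 = 200 + 120 \sqrt{3}$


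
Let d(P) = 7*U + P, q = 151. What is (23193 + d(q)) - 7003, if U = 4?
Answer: 16369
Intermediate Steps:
d(P) = 28 + P (d(P) = 7*4 + P = 28 + P)
(23193 + d(q)) - 7003 = (23193 + (28 + 151)) - 7003 = (23193 + 179) - 7003 = 23372 - 7003 = 16369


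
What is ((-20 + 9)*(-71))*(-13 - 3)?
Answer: -12496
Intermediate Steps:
((-20 + 9)*(-71))*(-13 - 3) = -11*(-71)*(-16) = 781*(-16) = -12496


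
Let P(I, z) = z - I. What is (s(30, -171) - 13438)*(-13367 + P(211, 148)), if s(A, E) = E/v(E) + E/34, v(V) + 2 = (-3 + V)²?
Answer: 2732833387510/15137 ≈ 1.8054e+8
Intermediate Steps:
v(V) = -2 + (-3 + V)²
s(A, E) = E/34 + E/(-2 + (-3 + E)²) (s(A, E) = E/(-2 + (-3 + E)²) + E/34 = E/34 + E/(-2 + (-3 + E)²))
(s(30, -171) - 13438)*(-13367 + P(211, 148)) = ((1/34)*(-171)*(32 + (-3 - 171)²)/(-2 + (-3 - 171)²) - 13438)*(-13367 + (148 - 1*211)) = ((1/34)*(-171)*(32 + (-174)²)/(-2 + (-174)²) - 13438)*(-13367 + (148 - 211)) = ((1/34)*(-171)*(32 + 30276)/(-2 + 30276) - 13438)*(-13367 - 63) = ((1/34)*(-171)*30308/30274 - 13438)*(-13430) = ((1/34)*(-171)*(1/30274)*30308 - 13438)*(-13430) = (-1295667/257329 - 13438)*(-13430) = -3459282769/257329*(-13430) = 2732833387510/15137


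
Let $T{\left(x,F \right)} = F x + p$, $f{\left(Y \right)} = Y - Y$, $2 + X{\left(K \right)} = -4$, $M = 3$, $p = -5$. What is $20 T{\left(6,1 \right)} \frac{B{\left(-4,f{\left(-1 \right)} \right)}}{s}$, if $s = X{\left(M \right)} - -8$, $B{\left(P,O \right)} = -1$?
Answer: $-10$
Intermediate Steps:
$X{\left(K \right)} = -6$ ($X{\left(K \right)} = -2 - 4 = -6$)
$f{\left(Y \right)} = 0$
$T{\left(x,F \right)} = -5 + F x$ ($T{\left(x,F \right)} = F x - 5 = -5 + F x$)
$s = 2$ ($s = -6 - -8 = -6 + 8 = 2$)
$20 T{\left(6,1 \right)} \frac{B{\left(-4,f{\left(-1 \right)} \right)}}{s} = 20 \left(-5 + 1 \cdot 6\right) \left(- \frac{1}{2}\right) = 20 \left(-5 + 6\right) \left(\left(-1\right) \frac{1}{2}\right) = 20 \cdot 1 \left(- \frac{1}{2}\right) = 20 \left(- \frac{1}{2}\right) = -10$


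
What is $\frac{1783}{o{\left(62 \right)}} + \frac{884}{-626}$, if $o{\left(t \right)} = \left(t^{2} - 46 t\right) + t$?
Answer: $\frac{92211}{329902} \approx 0.27951$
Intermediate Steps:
$o{\left(t \right)} = t^{2} - 45 t$
$\frac{1783}{o{\left(62 \right)}} + \frac{884}{-626} = \frac{1783}{62 \left(-45 + 62\right)} + \frac{884}{-626} = \frac{1783}{62 \cdot 17} + 884 \left(- \frac{1}{626}\right) = \frac{1783}{1054} - \frac{442}{313} = \frac{92211}{329902}$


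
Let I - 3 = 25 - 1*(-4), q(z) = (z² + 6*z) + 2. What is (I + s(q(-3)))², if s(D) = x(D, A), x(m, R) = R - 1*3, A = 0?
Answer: 841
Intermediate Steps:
q(z) = 2 + z² + 6*z
x(m, R) = -3 + R (x(m, R) = R - 3 = -3 + R)
s(D) = -3 (s(D) = -3 + 0 = -3)
I = 32 (I = 3 + (25 - 1*(-4)) = 3 + (25 + 4) = 3 + 29 = 32)
(I + s(q(-3)))² = (32 - 3)² = 29² = 841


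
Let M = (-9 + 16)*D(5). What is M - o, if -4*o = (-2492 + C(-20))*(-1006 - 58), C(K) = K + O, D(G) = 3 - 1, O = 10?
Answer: 665546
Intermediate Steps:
D(G) = 2
C(K) = 10 + K (C(K) = K + 10 = 10 + K)
o = -665532 (o = -(-2492 + (10 - 20))*(-1006 - 58)/4 = -(-2492 - 10)*(-1064)/4 = -(-1251)*(-1064)/2 = -¼*2662128 = -665532)
M = 14 (M = (-9 + 16)*2 = 7*2 = 14)
M - o = 14 - 1*(-665532) = 14 + 665532 = 665546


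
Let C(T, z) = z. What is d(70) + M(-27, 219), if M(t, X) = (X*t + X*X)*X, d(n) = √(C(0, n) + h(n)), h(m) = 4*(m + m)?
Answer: 9208512 + 3*√70 ≈ 9.2085e+6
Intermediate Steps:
h(m) = 8*m (h(m) = 4*(2*m) = 8*m)
d(n) = 3*√n (d(n) = √(n + 8*n) = √(9*n) = 3*√n)
M(t, X) = X*(X² + X*t) (M(t, X) = (X*t + X²)*X = (X² + X*t)*X = X*(X² + X*t))
d(70) + M(-27, 219) = 3*√70 + 219²*(219 - 27) = 3*√70 + 47961*192 = 3*√70 + 9208512 = 9208512 + 3*√70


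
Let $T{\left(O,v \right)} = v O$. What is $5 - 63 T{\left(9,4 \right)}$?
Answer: $-2263$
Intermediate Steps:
$T{\left(O,v \right)} = O v$
$5 - 63 T{\left(9,4 \right)} = 5 - 63 \cdot 9 \cdot 4 = 5 - 2268 = -2263$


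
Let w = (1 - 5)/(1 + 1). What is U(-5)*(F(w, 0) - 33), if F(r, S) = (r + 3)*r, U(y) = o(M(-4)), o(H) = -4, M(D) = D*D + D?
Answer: 140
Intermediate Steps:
M(D) = D + D² (M(D) = D² + D = D + D²)
w = -2 (w = -4/2 = -4*½ = -2)
U(y) = -4
F(r, S) = r*(3 + r) (F(r, S) = (3 + r)*r = r*(3 + r))
U(-5)*(F(w, 0) - 33) = -4*(-2*(3 - 2) - 33) = -4*(-2*1 - 33) = -4*(-2 - 33) = -4*(-35) = 140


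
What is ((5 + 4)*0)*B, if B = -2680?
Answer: 0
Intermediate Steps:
((5 + 4)*0)*B = ((5 + 4)*0)*(-2680) = (9*0)*(-2680) = 0*(-2680) = 0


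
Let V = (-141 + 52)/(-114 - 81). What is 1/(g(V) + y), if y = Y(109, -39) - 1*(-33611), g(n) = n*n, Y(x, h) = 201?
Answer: 38025/1285709221 ≈ 2.9575e-5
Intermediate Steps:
V = 89/195 (V = -89/(-195) = -89*(-1/195) = 89/195 ≈ 0.45641)
g(n) = n**2
y = 33812 (y = 201 - 1*(-33611) = 201 + 33611 = 33812)
1/(g(V) + y) = 1/((89/195)**2 + 33812) = 1/(7921/38025 + 33812) = 1/(1285709221/38025) = 38025/1285709221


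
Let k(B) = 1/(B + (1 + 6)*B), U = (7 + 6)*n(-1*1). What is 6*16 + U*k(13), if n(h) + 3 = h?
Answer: 191/2 ≈ 95.500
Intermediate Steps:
n(h) = -3 + h
U = -52 (U = (7 + 6)*(-3 - 1*1) = 13*(-3 - 1) = 13*(-4) = -52)
k(B) = 1/(8*B) (k(B) = 1/(B + 7*B) = 1/(8*B))
6*16 + U*k(13) = 6*16 - 13/(2*13) = 96 - 13/(2*13) = 96 - 52*1/104 = 96 - ½ = 191/2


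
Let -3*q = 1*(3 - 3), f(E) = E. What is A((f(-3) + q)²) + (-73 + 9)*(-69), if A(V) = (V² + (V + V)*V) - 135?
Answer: 4524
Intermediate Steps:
q = 0 (q = -(3 - 3)/3 = -0/3 = -⅓*0 = 0)
A(V) = -135 + 3*V² (A(V) = (V² + (2*V)*V) - 135 = (V² + 2*V²) - 135 = 3*V² - 135 = -135 + 3*V²)
A((f(-3) + q)²) + (-73 + 9)*(-69) = (-135 + 3*((-3 + 0)²)²) + (-73 + 9)*(-69) = (-135 + 3*((-3)²)²) - 64*(-69) = (-135 + 3*9²) + 4416 = (-135 + 3*81) + 4416 = (-135 + 243) + 4416 = 108 + 4416 = 4524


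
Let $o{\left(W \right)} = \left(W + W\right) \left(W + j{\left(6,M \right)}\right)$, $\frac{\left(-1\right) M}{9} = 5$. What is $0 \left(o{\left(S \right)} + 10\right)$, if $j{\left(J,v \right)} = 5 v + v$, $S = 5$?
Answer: $0$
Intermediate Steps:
$M = -45$ ($M = \left(-9\right) 5 = -45$)
$j{\left(J,v \right)} = 6 v$
$o{\left(W \right)} = 2 W \left(-270 + W\right)$ ($o{\left(W \right)} = \left(W + W\right) \left(W + 6 \left(-45\right)\right) = 2 W \left(W - 270\right) = 2 W \left(-270 + W\right)$)
$0 \left(o{\left(S \right)} + 10\right) = 0 \left(2 \cdot 5 \left(-270 + 5\right) + 10\right) = 0 \left(2 \cdot 5 \left(-265\right) + 10\right) = 0 \left(-2650 + 10\right) = 0 \left(-2640\right) = 0$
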